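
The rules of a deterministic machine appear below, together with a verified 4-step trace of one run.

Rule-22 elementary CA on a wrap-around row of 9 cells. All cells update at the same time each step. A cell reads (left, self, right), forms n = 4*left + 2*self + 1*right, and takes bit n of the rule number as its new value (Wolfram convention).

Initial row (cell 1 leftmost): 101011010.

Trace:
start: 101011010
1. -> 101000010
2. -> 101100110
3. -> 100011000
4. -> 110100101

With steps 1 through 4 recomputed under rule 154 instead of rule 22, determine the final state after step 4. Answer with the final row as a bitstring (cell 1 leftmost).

010101010

(re-executing steps 1..4 under rule 154; state before step 1: 101011010)
1. -> 000010000
2. -> 000101000
3. -> 001000100
4. -> 010101010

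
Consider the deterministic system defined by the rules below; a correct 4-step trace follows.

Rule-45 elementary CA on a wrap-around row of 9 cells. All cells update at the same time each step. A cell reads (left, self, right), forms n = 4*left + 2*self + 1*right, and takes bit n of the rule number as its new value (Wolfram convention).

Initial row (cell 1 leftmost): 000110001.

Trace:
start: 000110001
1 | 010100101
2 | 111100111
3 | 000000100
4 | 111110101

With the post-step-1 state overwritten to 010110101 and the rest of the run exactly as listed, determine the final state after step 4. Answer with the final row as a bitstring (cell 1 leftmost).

111010011

state after step 1 := 010110101
2 | 111101111
3 | 000011000
4 | 111010011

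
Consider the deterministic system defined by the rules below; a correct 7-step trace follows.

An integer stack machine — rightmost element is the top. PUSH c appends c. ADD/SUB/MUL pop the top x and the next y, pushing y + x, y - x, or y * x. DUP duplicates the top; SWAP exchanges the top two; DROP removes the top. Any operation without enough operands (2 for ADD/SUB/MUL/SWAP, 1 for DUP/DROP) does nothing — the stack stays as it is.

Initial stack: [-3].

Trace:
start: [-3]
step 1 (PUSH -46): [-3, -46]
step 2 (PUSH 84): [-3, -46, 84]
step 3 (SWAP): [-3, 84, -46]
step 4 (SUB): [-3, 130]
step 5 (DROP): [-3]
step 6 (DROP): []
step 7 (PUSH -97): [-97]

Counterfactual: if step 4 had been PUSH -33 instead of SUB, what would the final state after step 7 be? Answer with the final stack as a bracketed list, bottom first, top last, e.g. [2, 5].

(re-executing from step 4 with the substitution; state before step 4: [-3, 84, -46])
step 4 (PUSH -33): [-3, 84, -46, -33]
step 5 (DROP): [-3, 84, -46]
step 6 (DROP): [-3, 84]
step 7 (PUSH -97): [-3, 84, -97]

[-3, 84, -97]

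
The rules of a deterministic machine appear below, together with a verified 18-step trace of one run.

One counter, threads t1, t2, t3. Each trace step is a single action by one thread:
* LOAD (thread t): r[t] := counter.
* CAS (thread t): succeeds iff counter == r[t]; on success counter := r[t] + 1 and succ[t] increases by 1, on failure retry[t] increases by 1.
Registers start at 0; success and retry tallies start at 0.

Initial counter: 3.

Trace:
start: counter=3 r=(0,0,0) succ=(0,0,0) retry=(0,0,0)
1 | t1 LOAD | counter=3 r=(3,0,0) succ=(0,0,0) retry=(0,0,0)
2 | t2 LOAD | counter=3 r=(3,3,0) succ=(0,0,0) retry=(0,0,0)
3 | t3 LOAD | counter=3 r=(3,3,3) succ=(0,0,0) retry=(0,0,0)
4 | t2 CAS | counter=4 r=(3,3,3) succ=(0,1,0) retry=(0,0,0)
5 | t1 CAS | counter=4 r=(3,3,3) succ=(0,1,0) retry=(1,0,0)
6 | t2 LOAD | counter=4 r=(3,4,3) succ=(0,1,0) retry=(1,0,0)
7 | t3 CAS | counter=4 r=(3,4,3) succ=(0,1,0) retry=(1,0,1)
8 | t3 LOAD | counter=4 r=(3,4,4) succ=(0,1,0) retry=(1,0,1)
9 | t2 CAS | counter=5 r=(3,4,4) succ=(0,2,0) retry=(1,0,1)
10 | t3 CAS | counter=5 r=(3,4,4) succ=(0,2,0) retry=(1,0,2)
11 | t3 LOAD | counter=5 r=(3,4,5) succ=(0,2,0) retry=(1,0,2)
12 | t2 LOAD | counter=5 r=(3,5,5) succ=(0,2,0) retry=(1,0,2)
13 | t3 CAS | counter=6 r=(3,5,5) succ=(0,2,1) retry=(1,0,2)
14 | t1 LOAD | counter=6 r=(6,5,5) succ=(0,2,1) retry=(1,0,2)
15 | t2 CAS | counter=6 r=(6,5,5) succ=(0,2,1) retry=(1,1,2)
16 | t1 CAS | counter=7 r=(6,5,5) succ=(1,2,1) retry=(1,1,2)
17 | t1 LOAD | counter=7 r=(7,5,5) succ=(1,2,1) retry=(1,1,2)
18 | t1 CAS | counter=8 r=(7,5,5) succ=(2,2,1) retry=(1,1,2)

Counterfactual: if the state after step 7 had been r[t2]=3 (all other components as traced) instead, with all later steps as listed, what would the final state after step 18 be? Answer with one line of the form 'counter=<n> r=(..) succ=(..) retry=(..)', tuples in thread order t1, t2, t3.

counter=8 r=(7,5,5) succ=(2,1,2) retry=(1,2,1)

state after step 7 := counter=4 r=(3,3,3) succ=(0,1,0) retry=(1,0,1)
8 | t3 LOAD | counter=4 r=(3,3,4) succ=(0,1,0) retry=(1,0,1)
9 | t2 CAS | counter=4 r=(3,3,4) succ=(0,1,0) retry=(1,1,1)
10 | t3 CAS | counter=5 r=(3,3,4) succ=(0,1,1) retry=(1,1,1)
11 | t3 LOAD | counter=5 r=(3,3,5) succ=(0,1,1) retry=(1,1,1)
12 | t2 LOAD | counter=5 r=(3,5,5) succ=(0,1,1) retry=(1,1,1)
13 | t3 CAS | counter=6 r=(3,5,5) succ=(0,1,2) retry=(1,1,1)
14 | t1 LOAD | counter=6 r=(6,5,5) succ=(0,1,2) retry=(1,1,1)
15 | t2 CAS | counter=6 r=(6,5,5) succ=(0,1,2) retry=(1,2,1)
16 | t1 CAS | counter=7 r=(6,5,5) succ=(1,1,2) retry=(1,2,1)
17 | t1 LOAD | counter=7 r=(7,5,5) succ=(1,1,2) retry=(1,2,1)
18 | t1 CAS | counter=8 r=(7,5,5) succ=(2,1,2) retry=(1,2,1)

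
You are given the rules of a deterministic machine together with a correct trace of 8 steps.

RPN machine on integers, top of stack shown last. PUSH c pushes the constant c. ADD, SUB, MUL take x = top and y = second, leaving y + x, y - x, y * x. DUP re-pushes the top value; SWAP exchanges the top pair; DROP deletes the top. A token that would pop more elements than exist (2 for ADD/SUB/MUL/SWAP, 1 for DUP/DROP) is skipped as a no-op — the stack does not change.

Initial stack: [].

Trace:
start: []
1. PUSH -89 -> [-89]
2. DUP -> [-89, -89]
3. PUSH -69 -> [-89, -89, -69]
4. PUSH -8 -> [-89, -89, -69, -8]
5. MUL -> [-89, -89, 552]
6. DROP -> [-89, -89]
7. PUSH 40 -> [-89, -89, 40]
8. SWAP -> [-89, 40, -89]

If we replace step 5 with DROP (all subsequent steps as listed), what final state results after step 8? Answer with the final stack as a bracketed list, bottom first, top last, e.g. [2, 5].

(re-executing from step 5 with the substitution; state before step 5: [-89, -89, -69, -8])
5. DROP -> [-89, -89, -69]
6. DROP -> [-89, -89]
7. PUSH 40 -> [-89, -89, 40]
8. SWAP -> [-89, 40, -89]

[-89, 40, -89]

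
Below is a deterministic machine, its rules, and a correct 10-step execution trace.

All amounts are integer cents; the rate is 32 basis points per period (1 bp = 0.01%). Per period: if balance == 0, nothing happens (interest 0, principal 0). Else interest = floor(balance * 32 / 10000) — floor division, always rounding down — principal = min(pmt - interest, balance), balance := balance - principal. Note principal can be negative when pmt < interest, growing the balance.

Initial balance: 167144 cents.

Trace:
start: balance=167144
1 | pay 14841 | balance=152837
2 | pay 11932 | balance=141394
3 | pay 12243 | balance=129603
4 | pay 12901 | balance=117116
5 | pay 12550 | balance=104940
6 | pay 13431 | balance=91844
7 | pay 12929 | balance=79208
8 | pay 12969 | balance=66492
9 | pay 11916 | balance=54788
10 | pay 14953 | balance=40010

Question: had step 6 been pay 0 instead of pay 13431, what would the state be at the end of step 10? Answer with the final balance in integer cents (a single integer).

53614

(re-executing from step 6 with the substitution; state before step 6: balance=104940)
6 | pay 0 | balance=105275
7 | pay 12929 | balance=92682
8 | pay 12969 | balance=80009
9 | pay 11916 | balance=68349
10 | pay 14953 | balance=53614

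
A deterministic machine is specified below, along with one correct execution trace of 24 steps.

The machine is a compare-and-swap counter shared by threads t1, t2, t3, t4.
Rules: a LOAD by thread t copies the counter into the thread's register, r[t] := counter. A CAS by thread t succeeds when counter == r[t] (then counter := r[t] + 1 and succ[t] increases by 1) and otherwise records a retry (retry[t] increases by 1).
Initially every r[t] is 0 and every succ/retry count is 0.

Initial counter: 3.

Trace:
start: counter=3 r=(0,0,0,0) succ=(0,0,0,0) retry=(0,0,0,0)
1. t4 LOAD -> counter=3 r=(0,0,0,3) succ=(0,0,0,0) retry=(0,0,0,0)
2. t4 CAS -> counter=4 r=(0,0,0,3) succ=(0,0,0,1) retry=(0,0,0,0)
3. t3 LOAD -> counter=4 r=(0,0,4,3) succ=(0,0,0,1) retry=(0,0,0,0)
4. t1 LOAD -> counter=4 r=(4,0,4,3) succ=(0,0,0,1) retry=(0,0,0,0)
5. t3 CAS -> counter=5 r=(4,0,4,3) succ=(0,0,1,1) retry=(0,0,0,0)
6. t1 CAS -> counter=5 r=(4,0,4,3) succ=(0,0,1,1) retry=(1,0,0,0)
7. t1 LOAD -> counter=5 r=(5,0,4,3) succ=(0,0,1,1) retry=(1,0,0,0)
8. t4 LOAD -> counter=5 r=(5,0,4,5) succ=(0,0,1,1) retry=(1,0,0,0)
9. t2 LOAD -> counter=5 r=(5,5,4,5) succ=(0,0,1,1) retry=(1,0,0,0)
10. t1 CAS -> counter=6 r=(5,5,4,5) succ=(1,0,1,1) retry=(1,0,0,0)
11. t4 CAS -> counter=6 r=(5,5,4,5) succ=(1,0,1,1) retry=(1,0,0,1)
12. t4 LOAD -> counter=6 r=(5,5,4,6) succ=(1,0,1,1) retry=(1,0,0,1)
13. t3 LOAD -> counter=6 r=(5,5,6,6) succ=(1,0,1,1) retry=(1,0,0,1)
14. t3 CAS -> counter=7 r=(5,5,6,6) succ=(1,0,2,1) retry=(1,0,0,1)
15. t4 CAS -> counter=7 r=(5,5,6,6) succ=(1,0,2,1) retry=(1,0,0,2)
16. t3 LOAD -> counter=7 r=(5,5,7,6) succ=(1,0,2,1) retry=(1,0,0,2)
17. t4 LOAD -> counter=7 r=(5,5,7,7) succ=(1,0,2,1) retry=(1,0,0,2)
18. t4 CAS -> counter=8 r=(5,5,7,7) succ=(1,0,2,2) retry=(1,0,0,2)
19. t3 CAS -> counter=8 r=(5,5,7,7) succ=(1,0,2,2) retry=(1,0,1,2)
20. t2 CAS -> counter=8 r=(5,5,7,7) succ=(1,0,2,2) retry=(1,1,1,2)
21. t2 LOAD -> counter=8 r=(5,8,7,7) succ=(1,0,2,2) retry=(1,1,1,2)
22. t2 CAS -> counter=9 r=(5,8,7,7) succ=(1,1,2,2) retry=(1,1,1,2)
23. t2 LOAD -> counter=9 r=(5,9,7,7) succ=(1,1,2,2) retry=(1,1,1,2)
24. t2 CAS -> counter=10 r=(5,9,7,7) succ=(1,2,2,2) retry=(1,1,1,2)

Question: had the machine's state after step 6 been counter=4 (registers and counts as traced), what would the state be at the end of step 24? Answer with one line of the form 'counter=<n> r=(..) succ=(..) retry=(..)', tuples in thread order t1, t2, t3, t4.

state after step 6 := counter=4 r=(4,0,4,3) succ=(0,0,1,1) retry=(1,0,0,0)
7. t1 LOAD -> counter=4 r=(4,0,4,3) succ=(0,0,1,1) retry=(1,0,0,0)
8. t4 LOAD -> counter=4 r=(4,0,4,4) succ=(0,0,1,1) retry=(1,0,0,0)
9. t2 LOAD -> counter=4 r=(4,4,4,4) succ=(0,0,1,1) retry=(1,0,0,0)
10. t1 CAS -> counter=5 r=(4,4,4,4) succ=(1,0,1,1) retry=(1,0,0,0)
11. t4 CAS -> counter=5 r=(4,4,4,4) succ=(1,0,1,1) retry=(1,0,0,1)
12. t4 LOAD -> counter=5 r=(4,4,4,5) succ=(1,0,1,1) retry=(1,0,0,1)
13. t3 LOAD -> counter=5 r=(4,4,5,5) succ=(1,0,1,1) retry=(1,0,0,1)
14. t3 CAS -> counter=6 r=(4,4,5,5) succ=(1,0,2,1) retry=(1,0,0,1)
15. t4 CAS -> counter=6 r=(4,4,5,5) succ=(1,0,2,1) retry=(1,0,0,2)
16. t3 LOAD -> counter=6 r=(4,4,6,5) succ=(1,0,2,1) retry=(1,0,0,2)
17. t4 LOAD -> counter=6 r=(4,4,6,6) succ=(1,0,2,1) retry=(1,0,0,2)
18. t4 CAS -> counter=7 r=(4,4,6,6) succ=(1,0,2,2) retry=(1,0,0,2)
19. t3 CAS -> counter=7 r=(4,4,6,6) succ=(1,0,2,2) retry=(1,0,1,2)
20. t2 CAS -> counter=7 r=(4,4,6,6) succ=(1,0,2,2) retry=(1,1,1,2)
21. t2 LOAD -> counter=7 r=(4,7,6,6) succ=(1,0,2,2) retry=(1,1,1,2)
22. t2 CAS -> counter=8 r=(4,7,6,6) succ=(1,1,2,2) retry=(1,1,1,2)
23. t2 LOAD -> counter=8 r=(4,8,6,6) succ=(1,1,2,2) retry=(1,1,1,2)
24. t2 CAS -> counter=9 r=(4,8,6,6) succ=(1,2,2,2) retry=(1,1,1,2)

counter=9 r=(4,8,6,6) succ=(1,2,2,2) retry=(1,1,1,2)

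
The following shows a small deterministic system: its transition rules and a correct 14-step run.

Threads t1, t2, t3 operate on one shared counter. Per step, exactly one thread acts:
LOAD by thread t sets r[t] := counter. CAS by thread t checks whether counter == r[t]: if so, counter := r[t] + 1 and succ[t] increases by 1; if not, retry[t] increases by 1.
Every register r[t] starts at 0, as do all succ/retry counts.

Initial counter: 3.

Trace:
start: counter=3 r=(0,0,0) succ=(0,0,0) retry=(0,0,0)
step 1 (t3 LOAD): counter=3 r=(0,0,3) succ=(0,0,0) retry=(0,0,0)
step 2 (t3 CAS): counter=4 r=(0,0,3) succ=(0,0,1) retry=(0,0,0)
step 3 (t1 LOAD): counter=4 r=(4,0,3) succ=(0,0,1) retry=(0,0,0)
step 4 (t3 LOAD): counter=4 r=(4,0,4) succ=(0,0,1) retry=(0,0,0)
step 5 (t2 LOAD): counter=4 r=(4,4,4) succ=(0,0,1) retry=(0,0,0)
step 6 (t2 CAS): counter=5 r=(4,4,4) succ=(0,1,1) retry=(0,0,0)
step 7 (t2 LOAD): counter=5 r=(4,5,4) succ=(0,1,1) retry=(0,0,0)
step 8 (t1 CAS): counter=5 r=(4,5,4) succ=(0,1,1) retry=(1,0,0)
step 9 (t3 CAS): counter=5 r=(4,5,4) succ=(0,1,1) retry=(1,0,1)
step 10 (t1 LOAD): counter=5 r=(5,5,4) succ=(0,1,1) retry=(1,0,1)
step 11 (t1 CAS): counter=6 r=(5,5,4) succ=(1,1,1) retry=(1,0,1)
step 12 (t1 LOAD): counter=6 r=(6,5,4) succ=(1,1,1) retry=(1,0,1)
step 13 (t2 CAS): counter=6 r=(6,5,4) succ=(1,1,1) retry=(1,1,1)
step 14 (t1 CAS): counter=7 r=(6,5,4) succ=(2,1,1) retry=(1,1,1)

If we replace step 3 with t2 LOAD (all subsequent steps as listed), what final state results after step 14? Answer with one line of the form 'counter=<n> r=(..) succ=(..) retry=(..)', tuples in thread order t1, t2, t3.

counter=7 r=(6,5,4) succ=(2,1,1) retry=(1,1,1)

(re-executing from step 3 with the substitution; state before step 3: counter=4 r=(0,0,3) succ=(0,0,1) retry=(0,0,0))
step 3 (t2 LOAD): counter=4 r=(0,4,3) succ=(0,0,1) retry=(0,0,0)
step 4 (t3 LOAD): counter=4 r=(0,4,4) succ=(0,0,1) retry=(0,0,0)
step 5 (t2 LOAD): counter=4 r=(0,4,4) succ=(0,0,1) retry=(0,0,0)
step 6 (t2 CAS): counter=5 r=(0,4,4) succ=(0,1,1) retry=(0,0,0)
step 7 (t2 LOAD): counter=5 r=(0,5,4) succ=(0,1,1) retry=(0,0,0)
step 8 (t1 CAS): counter=5 r=(0,5,4) succ=(0,1,1) retry=(1,0,0)
step 9 (t3 CAS): counter=5 r=(0,5,4) succ=(0,1,1) retry=(1,0,1)
step 10 (t1 LOAD): counter=5 r=(5,5,4) succ=(0,1,1) retry=(1,0,1)
step 11 (t1 CAS): counter=6 r=(5,5,4) succ=(1,1,1) retry=(1,0,1)
step 12 (t1 LOAD): counter=6 r=(6,5,4) succ=(1,1,1) retry=(1,0,1)
step 13 (t2 CAS): counter=6 r=(6,5,4) succ=(1,1,1) retry=(1,1,1)
step 14 (t1 CAS): counter=7 r=(6,5,4) succ=(2,1,1) retry=(1,1,1)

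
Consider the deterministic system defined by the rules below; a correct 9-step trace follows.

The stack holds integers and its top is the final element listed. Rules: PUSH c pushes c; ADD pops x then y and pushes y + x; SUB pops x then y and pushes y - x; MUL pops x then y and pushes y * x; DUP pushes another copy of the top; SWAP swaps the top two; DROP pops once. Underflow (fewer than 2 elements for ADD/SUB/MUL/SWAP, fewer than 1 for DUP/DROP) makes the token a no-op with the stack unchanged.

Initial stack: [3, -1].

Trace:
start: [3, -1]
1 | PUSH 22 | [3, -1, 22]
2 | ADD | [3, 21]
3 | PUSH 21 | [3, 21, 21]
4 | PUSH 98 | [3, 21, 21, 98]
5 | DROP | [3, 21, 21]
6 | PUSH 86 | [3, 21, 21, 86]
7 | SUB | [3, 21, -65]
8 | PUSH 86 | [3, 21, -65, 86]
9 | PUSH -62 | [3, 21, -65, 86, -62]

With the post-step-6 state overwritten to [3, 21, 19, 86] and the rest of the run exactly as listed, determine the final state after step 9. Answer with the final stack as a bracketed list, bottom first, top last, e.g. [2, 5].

state after step 6 := [3, 21, 19, 86]
7 | SUB | [3, 21, -67]
8 | PUSH 86 | [3, 21, -67, 86]
9 | PUSH -62 | [3, 21, -67, 86, -62]

[3, 21, -67, 86, -62]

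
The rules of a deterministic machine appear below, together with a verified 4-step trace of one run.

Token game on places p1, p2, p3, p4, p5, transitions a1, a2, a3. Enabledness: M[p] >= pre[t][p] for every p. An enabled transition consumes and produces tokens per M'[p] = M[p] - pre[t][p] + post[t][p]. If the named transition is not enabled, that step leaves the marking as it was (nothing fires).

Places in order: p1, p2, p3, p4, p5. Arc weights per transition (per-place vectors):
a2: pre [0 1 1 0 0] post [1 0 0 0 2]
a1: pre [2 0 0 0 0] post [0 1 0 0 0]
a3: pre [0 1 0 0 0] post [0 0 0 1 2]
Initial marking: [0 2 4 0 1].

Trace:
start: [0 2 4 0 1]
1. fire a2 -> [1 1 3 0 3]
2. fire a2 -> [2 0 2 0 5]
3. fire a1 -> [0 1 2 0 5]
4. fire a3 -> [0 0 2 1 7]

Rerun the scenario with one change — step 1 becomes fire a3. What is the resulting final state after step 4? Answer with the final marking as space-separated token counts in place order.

1 0 3 1 5

(re-executing from step 1 with the substitution; state before step 1: [0 2 4 0 1])
1. fire a3 -> [0 1 4 1 3]
2. fire a2 -> [1 0 3 1 5]
3. fire a1 -> [1 0 3 1 5]
4. fire a3 -> [1 0 3 1 5]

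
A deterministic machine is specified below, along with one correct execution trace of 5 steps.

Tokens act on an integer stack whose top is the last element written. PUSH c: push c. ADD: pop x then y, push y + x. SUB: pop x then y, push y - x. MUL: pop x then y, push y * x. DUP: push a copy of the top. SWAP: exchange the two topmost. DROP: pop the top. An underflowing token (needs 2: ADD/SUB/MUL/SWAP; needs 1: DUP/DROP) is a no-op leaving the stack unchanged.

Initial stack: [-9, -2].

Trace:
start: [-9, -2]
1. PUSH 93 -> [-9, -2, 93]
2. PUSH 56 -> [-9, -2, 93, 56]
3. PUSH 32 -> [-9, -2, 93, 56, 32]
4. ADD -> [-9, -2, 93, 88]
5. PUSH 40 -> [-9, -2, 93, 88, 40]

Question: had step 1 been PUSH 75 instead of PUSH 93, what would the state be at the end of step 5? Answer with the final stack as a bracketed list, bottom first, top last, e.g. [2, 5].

[-9, -2, 75, 88, 40]

(re-executing from step 1 with the substitution; state before step 1: [-9, -2])
1. PUSH 75 -> [-9, -2, 75]
2. PUSH 56 -> [-9, -2, 75, 56]
3. PUSH 32 -> [-9, -2, 75, 56, 32]
4. ADD -> [-9, -2, 75, 88]
5. PUSH 40 -> [-9, -2, 75, 88, 40]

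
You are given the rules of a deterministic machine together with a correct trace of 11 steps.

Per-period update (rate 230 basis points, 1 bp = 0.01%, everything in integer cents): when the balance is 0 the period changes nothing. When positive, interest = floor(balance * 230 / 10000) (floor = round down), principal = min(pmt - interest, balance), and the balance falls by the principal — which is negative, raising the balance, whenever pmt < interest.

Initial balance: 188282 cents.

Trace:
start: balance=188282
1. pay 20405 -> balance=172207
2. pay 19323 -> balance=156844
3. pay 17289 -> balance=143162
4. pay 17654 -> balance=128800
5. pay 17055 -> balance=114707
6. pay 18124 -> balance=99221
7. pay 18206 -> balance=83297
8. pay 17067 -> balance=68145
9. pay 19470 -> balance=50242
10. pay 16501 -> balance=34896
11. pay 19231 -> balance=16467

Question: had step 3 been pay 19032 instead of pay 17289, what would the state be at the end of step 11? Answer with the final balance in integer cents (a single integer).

(re-executing from step 3 with the substitution; state before step 3: balance=156844)
3. pay 19032 -> balance=141419
4. pay 17654 -> balance=127017
5. pay 17055 -> balance=112883
6. pay 18124 -> balance=97355
7. pay 18206 -> balance=81388
8. pay 17067 -> balance=66192
9. pay 19470 -> balance=48244
10. pay 16501 -> balance=32852
11. pay 19231 -> balance=14376

14376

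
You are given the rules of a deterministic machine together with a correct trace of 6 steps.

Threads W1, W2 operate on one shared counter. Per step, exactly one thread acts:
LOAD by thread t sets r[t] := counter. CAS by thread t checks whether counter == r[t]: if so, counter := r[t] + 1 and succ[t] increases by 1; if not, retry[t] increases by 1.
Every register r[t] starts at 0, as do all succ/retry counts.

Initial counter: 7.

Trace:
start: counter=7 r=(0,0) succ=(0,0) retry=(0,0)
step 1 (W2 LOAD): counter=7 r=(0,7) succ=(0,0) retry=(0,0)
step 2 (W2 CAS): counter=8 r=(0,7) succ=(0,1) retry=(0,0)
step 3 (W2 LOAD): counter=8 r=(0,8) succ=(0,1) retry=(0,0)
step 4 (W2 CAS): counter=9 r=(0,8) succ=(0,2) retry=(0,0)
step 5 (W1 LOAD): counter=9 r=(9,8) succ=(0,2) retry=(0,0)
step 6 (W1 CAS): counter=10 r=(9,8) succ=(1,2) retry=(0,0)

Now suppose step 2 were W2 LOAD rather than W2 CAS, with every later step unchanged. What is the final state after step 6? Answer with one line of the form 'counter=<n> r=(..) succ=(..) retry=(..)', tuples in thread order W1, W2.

counter=9 r=(8,7) succ=(1,1) retry=(0,0)

(re-executing from step 2 with the substitution; state before step 2: counter=7 r=(0,7) succ=(0,0) retry=(0,0))
step 2 (W2 LOAD): counter=7 r=(0,7) succ=(0,0) retry=(0,0)
step 3 (W2 LOAD): counter=7 r=(0,7) succ=(0,0) retry=(0,0)
step 4 (W2 CAS): counter=8 r=(0,7) succ=(0,1) retry=(0,0)
step 5 (W1 LOAD): counter=8 r=(8,7) succ=(0,1) retry=(0,0)
step 6 (W1 CAS): counter=9 r=(8,7) succ=(1,1) retry=(0,0)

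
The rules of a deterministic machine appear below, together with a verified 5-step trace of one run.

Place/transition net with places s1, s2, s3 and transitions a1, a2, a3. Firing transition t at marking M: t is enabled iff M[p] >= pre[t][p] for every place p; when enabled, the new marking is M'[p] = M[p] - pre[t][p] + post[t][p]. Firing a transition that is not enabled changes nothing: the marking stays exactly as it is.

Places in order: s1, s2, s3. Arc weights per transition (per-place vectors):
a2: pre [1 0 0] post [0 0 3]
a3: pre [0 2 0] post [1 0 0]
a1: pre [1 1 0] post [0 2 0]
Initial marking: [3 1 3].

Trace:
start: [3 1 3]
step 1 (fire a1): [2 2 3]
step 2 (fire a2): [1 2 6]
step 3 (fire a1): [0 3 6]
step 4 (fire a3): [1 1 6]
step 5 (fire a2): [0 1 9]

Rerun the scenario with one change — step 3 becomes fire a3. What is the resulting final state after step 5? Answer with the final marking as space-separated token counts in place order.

(re-executing from step 3 with the substitution; state before step 3: [1 2 6])
step 3 (fire a3): [2 0 6]
step 4 (fire a3): [2 0 6]
step 5 (fire a2): [1 0 9]

1 0 9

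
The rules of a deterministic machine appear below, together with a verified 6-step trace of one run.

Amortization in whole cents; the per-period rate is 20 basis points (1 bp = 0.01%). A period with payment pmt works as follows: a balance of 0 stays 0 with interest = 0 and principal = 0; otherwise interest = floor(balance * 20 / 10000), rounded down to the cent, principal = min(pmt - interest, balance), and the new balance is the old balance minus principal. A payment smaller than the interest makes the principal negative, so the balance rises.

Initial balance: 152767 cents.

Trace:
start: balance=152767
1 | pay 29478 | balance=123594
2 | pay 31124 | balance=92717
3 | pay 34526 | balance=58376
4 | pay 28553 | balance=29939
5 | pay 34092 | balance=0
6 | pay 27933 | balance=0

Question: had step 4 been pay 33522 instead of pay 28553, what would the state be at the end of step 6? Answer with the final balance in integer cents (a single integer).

(re-executing from step 4 with the substitution; state before step 4: balance=58376)
4 | pay 33522 | balance=24970
5 | pay 34092 | balance=0
6 | pay 27933 | balance=0

0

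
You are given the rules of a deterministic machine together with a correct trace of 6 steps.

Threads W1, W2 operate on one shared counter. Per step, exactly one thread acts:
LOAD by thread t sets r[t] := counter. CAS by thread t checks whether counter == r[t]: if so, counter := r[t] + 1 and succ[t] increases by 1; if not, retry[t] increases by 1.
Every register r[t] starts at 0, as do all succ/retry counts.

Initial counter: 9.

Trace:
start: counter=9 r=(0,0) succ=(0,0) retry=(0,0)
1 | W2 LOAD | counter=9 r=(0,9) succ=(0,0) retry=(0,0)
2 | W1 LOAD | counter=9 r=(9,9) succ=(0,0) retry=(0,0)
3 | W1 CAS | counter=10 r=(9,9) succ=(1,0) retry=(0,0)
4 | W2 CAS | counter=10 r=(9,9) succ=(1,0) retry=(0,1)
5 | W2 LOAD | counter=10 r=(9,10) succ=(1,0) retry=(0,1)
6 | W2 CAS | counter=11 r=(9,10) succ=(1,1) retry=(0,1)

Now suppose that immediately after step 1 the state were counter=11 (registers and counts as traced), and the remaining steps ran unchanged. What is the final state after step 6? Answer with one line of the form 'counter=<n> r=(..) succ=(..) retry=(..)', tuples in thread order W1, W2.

counter=13 r=(11,12) succ=(1,1) retry=(0,1)

state after step 1 := counter=11 r=(0,9) succ=(0,0) retry=(0,0)
2 | W1 LOAD | counter=11 r=(11,9) succ=(0,0) retry=(0,0)
3 | W1 CAS | counter=12 r=(11,9) succ=(1,0) retry=(0,0)
4 | W2 CAS | counter=12 r=(11,9) succ=(1,0) retry=(0,1)
5 | W2 LOAD | counter=12 r=(11,12) succ=(1,0) retry=(0,1)
6 | W2 CAS | counter=13 r=(11,12) succ=(1,1) retry=(0,1)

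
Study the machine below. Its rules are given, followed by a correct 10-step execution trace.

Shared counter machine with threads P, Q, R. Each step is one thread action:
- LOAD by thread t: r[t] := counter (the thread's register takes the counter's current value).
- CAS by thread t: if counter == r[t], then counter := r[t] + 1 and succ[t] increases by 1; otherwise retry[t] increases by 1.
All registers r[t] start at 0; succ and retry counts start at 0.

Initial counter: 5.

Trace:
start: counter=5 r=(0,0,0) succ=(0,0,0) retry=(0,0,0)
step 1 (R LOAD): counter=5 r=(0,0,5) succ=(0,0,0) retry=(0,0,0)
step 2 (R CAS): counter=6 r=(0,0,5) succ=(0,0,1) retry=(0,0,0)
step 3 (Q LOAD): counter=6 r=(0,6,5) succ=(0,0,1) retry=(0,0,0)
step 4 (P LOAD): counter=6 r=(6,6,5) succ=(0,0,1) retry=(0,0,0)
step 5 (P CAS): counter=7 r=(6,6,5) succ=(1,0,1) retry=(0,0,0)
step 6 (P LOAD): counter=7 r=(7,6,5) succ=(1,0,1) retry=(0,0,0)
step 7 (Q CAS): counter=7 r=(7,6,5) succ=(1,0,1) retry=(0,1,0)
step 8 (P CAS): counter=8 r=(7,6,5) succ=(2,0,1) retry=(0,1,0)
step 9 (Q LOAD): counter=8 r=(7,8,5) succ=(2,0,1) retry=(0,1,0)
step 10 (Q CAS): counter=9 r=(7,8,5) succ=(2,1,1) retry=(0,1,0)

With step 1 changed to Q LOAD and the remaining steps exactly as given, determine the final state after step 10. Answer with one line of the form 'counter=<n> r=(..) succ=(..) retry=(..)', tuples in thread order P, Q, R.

counter=8 r=(6,7,0) succ=(2,1,0) retry=(0,1,1)

(re-executing from step 1 with the substitution; state before step 1: counter=5 r=(0,0,0) succ=(0,0,0) retry=(0,0,0))
step 1 (Q LOAD): counter=5 r=(0,5,0) succ=(0,0,0) retry=(0,0,0)
step 2 (R CAS): counter=5 r=(0,5,0) succ=(0,0,0) retry=(0,0,1)
step 3 (Q LOAD): counter=5 r=(0,5,0) succ=(0,0,0) retry=(0,0,1)
step 4 (P LOAD): counter=5 r=(5,5,0) succ=(0,0,0) retry=(0,0,1)
step 5 (P CAS): counter=6 r=(5,5,0) succ=(1,0,0) retry=(0,0,1)
step 6 (P LOAD): counter=6 r=(6,5,0) succ=(1,0,0) retry=(0,0,1)
step 7 (Q CAS): counter=6 r=(6,5,0) succ=(1,0,0) retry=(0,1,1)
step 8 (P CAS): counter=7 r=(6,5,0) succ=(2,0,0) retry=(0,1,1)
step 9 (Q LOAD): counter=7 r=(6,7,0) succ=(2,0,0) retry=(0,1,1)
step 10 (Q CAS): counter=8 r=(6,7,0) succ=(2,1,0) retry=(0,1,1)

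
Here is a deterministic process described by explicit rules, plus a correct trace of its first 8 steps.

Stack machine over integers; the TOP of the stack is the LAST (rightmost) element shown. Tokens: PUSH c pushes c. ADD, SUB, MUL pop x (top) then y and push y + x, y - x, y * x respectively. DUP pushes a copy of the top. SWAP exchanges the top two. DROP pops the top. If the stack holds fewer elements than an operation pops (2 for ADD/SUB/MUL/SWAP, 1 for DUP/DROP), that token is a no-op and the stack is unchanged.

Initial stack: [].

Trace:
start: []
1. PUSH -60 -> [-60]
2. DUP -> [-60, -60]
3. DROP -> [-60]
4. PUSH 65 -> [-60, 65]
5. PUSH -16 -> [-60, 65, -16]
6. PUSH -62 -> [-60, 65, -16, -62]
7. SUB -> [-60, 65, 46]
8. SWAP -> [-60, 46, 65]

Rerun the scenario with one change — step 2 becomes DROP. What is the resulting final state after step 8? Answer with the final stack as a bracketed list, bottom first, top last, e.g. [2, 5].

[46, 65]

(re-executing from step 2 with the substitution; state before step 2: [-60])
2. DROP -> []
3. DROP -> []
4. PUSH 65 -> [65]
5. PUSH -16 -> [65, -16]
6. PUSH -62 -> [65, -16, -62]
7. SUB -> [65, 46]
8. SWAP -> [46, 65]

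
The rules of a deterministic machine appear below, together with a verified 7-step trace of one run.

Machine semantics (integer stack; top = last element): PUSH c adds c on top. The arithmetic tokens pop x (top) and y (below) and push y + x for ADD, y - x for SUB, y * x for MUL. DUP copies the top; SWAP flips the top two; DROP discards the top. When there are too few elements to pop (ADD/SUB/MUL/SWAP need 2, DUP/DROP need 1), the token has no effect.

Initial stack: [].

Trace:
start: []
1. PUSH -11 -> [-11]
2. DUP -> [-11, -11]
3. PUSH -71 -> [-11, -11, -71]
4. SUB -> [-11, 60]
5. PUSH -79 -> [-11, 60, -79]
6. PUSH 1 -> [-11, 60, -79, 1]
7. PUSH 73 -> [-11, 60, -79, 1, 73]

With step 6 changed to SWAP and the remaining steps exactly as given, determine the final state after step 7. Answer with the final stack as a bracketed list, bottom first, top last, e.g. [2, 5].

(re-executing from step 6 with the substitution; state before step 6: [-11, 60, -79])
6. SWAP -> [-11, -79, 60]
7. PUSH 73 -> [-11, -79, 60, 73]

[-11, -79, 60, 73]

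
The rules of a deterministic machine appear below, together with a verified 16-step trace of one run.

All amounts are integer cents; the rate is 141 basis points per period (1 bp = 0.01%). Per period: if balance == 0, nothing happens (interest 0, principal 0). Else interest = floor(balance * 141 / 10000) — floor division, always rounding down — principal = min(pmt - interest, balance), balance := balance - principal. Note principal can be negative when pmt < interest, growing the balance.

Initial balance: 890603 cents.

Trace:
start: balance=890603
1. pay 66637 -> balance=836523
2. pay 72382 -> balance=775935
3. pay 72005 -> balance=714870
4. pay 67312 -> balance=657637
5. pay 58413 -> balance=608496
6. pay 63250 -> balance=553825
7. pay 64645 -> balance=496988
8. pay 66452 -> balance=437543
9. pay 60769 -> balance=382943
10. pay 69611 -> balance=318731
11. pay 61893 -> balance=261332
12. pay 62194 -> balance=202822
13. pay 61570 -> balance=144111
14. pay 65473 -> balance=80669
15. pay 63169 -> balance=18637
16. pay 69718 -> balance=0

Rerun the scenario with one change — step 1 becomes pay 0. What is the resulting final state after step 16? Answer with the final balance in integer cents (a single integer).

31392

(re-executing from step 1 with the substitution; state before step 1: balance=890603)
1. pay 0 -> balance=903160
2. pay 72382 -> balance=843512
3. pay 72005 -> balance=783400
4. pay 67312 -> balance=727133
5. pay 58413 -> balance=678972
6. pay 63250 -> balance=625295
7. pay 64645 -> balance=569466
8. pay 66452 -> balance=511043
9. pay 60769 -> balance=457479
10. pay 69611 -> balance=394318
11. pay 61893 -> balance=337984
12. pay 62194 -> balance=280555
13. pay 61570 -> balance=222940
14. pay 65473 -> balance=160610
15. pay 63169 -> balance=99705
16. pay 69718 -> balance=31392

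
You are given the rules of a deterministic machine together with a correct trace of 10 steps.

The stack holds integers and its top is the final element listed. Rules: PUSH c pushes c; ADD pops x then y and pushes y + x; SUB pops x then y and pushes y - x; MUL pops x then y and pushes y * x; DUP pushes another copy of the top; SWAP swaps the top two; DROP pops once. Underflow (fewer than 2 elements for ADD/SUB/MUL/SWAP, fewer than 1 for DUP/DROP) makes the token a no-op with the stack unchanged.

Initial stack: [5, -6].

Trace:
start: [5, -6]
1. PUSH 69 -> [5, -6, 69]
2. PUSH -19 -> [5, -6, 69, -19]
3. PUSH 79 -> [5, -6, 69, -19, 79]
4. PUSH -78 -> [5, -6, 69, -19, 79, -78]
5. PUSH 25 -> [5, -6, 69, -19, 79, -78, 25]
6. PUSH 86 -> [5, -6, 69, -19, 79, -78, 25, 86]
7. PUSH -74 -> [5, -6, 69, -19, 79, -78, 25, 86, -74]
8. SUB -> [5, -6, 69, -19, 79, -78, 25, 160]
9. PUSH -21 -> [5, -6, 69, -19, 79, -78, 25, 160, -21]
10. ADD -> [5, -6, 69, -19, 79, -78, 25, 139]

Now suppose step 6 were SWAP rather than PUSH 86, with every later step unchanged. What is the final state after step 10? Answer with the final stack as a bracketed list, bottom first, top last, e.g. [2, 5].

(re-executing from step 6 with the substitution; state before step 6: [5, -6, 69, -19, 79, -78, 25])
6. SWAP -> [5, -6, 69, -19, 79, 25, -78]
7. PUSH -74 -> [5, -6, 69, -19, 79, 25, -78, -74]
8. SUB -> [5, -6, 69, -19, 79, 25, -4]
9. PUSH -21 -> [5, -6, 69, -19, 79, 25, -4, -21]
10. ADD -> [5, -6, 69, -19, 79, 25, -25]

[5, -6, 69, -19, 79, 25, -25]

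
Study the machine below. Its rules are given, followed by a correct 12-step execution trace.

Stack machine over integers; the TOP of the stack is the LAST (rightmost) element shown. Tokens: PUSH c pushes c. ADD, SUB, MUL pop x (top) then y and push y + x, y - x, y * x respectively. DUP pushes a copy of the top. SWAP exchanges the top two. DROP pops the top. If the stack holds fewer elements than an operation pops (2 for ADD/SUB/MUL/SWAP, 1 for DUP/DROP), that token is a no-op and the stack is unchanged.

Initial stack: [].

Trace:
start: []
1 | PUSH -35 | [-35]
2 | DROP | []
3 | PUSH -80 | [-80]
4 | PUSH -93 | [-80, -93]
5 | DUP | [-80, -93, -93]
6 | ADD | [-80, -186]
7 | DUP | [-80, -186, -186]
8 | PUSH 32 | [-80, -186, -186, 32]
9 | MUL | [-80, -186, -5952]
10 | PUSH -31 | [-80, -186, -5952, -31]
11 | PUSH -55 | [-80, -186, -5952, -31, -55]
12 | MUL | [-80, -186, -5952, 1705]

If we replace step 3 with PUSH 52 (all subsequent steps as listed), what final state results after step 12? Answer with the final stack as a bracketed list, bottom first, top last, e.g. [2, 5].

(re-executing from step 3 with the substitution; state before step 3: [])
3 | PUSH 52 | [52]
4 | PUSH -93 | [52, -93]
5 | DUP | [52, -93, -93]
6 | ADD | [52, -186]
7 | DUP | [52, -186, -186]
8 | PUSH 32 | [52, -186, -186, 32]
9 | MUL | [52, -186, -5952]
10 | PUSH -31 | [52, -186, -5952, -31]
11 | PUSH -55 | [52, -186, -5952, -31, -55]
12 | MUL | [52, -186, -5952, 1705]

[52, -186, -5952, 1705]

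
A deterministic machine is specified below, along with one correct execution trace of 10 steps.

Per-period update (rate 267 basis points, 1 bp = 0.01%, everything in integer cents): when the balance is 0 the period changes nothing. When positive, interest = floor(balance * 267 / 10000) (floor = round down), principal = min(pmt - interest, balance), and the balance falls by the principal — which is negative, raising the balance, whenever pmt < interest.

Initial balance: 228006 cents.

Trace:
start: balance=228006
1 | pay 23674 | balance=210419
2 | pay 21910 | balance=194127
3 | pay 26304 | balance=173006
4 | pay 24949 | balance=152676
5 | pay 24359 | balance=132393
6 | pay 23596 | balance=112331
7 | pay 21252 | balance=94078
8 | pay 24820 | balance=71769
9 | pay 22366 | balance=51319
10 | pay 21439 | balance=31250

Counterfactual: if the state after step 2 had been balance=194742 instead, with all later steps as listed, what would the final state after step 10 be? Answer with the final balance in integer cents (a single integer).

32008

state after step 2 := balance=194742
3 | pay 26304 | balance=173637
4 | pay 24949 | balance=153324
5 | pay 24359 | balance=133058
6 | pay 23596 | balance=113014
7 | pay 21252 | balance=94779
8 | pay 24820 | balance=72489
9 | pay 22366 | balance=52058
10 | pay 21439 | balance=32008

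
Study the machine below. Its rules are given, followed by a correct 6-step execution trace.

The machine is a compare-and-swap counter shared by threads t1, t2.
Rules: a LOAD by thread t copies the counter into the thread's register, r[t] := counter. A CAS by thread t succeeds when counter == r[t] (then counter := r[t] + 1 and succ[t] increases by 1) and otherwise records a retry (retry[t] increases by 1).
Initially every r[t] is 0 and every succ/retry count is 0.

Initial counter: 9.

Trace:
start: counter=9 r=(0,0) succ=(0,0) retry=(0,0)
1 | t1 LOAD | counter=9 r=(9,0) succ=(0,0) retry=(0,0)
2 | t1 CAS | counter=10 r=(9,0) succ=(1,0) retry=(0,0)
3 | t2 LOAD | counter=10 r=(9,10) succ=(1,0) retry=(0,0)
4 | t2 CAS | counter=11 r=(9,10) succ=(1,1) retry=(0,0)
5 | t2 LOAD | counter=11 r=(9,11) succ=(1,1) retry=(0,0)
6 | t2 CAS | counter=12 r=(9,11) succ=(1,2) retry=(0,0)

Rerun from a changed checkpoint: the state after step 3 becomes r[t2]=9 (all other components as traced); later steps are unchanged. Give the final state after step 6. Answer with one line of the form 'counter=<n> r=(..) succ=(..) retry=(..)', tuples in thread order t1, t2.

state after step 3 := counter=10 r=(9,9) succ=(1,0) retry=(0,0)
4 | t2 CAS | counter=10 r=(9,9) succ=(1,0) retry=(0,1)
5 | t2 LOAD | counter=10 r=(9,10) succ=(1,0) retry=(0,1)
6 | t2 CAS | counter=11 r=(9,10) succ=(1,1) retry=(0,1)

counter=11 r=(9,10) succ=(1,1) retry=(0,1)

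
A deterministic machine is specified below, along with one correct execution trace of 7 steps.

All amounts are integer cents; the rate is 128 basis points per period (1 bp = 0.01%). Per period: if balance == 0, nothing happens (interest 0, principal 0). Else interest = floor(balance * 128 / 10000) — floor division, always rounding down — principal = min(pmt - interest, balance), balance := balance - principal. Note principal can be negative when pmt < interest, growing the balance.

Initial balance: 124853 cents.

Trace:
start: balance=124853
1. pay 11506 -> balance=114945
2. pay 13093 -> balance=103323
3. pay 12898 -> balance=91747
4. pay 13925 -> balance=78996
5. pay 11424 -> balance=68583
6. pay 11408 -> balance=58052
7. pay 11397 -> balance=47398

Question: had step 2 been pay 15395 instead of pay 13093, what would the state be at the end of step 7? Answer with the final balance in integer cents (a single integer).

(re-executing from step 2 with the substitution; state before step 2: balance=114945)
2. pay 15395 -> balance=101021
3. pay 12898 -> balance=89416
4. pay 13925 -> balance=76635
5. pay 11424 -> balance=66191
6. pay 11408 -> balance=55630
7. pay 11397 -> balance=44945

44945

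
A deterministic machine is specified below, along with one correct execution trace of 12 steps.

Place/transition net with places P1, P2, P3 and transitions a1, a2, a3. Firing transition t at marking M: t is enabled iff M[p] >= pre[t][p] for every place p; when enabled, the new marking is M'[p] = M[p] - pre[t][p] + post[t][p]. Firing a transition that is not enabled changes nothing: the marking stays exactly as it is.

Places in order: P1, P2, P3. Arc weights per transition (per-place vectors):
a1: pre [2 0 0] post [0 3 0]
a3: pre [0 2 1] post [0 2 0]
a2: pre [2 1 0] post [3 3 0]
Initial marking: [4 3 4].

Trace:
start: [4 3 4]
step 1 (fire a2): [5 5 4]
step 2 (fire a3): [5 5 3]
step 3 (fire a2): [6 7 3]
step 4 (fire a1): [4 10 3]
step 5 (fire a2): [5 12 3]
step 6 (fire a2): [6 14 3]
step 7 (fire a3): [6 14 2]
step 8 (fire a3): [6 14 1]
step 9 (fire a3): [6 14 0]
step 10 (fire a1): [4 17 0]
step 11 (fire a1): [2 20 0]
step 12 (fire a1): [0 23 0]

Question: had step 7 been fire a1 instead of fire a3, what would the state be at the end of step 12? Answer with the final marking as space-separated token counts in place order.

(re-executing from step 7 with the substitution; state before step 7: [6 14 3])
step 7 (fire a1): [4 17 3]
step 8 (fire a3): [4 17 2]
step 9 (fire a3): [4 17 1]
step 10 (fire a1): [2 20 1]
step 11 (fire a1): [0 23 1]
step 12 (fire a1): [0 23 1]

0 23 1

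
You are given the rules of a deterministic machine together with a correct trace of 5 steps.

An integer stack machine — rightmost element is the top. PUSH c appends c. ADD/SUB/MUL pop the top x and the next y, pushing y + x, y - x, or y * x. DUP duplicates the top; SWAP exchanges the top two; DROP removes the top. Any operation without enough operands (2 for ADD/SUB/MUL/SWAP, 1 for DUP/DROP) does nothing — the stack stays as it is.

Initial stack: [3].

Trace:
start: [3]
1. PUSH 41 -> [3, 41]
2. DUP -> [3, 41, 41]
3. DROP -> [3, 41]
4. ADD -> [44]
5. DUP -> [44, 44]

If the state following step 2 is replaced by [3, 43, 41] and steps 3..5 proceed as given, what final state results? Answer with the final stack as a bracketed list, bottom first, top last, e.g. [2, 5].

state after step 2 := [3, 43, 41]
3. DROP -> [3, 43]
4. ADD -> [46]
5. DUP -> [46, 46]

[46, 46]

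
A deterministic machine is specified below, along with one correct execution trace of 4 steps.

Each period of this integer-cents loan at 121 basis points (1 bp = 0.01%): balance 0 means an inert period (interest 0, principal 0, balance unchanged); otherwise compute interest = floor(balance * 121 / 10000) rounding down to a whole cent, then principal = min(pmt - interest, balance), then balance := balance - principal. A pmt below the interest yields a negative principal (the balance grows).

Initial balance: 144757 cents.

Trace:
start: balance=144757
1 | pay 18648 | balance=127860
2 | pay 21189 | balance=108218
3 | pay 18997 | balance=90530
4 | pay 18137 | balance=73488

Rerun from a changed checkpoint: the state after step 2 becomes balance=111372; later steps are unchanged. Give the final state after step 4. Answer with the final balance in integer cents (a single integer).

state after step 2 := balance=111372
3 | pay 18997 | balance=93722
4 | pay 18137 | balance=76719

76719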